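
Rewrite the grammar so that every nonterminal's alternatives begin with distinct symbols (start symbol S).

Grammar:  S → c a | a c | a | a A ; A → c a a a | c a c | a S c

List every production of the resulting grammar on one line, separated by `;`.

S → c a | a S'; A → a S c | c a A'; S' → c | epsilon | A; A' → a a | c

S has alternatives sharing prefix 'a': factor to S → a S' with S' → c | ε | A.
A has alternatives sharing prefix 'c a': factor to A → c a A' with A' → a a | c.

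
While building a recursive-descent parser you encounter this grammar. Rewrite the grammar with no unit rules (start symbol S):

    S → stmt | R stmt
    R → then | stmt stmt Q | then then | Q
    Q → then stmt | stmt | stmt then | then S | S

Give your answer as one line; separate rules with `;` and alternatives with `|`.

Unit pairs: Q ⇒* {S}; R ⇒* {Q, S}.
For each unit pair (A, B), copy every non-unit production of B to A, then drop all unit productions.

S → stmt | R stmt; R → then stmt | stmt | stmt then | then S | R stmt | then | stmt stmt Q | then then; Q → stmt | R stmt | then stmt | stmt then | then S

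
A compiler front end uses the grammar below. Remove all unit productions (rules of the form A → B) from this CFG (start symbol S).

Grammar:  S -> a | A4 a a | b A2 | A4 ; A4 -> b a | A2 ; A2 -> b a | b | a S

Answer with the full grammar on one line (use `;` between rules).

S -> b a | b | a S | a | A4 a a | b A2; A4 -> b a | b | a S; A2 -> b a | b | a S

Unit pairs: A4 ⇒* {A2}; S ⇒* {A2, A4}.
For every A with A ⇒* B via unit rules, add B's non-unit alternatives to A; then delete every rule of the form X → Y.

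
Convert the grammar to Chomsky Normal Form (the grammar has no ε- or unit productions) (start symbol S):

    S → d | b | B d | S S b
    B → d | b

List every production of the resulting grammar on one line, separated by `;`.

Introduce a nonterminal for each terminal appearing in a rule of length ≥ 2: X1 → d, X2 → b.
Binarize each right-hand side of length ≥ 3 by chaining fresh nonterminals (Y1, Y2, …): affected rules were S → S S X2.

S → d | b | B X1 | S Y1; B → d | b; X1 → d; X2 → b; Y1 → S X2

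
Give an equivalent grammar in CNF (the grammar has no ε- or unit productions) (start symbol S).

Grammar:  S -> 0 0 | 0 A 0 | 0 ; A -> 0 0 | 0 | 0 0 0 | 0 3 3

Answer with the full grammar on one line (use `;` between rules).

S -> X1 X1 | X1 Y1 | 0; A -> X1 X1 | 0 | X1 Y2 | X1 Y3; X1 -> 0; X2 -> 3; Y1 -> A X1; Y2 -> X1 X1; Y3 -> X2 X2

Introduce a nonterminal for each terminal appearing in a rule of length ≥ 2: X1 → 0, X2 → 3.
Binarize each right-hand side of length ≥ 3 by chaining fresh nonterminals (Y1, Y2, …): affected rules were S → X1 A X1; A → X1 X1 X1; A → X1 X2 X2.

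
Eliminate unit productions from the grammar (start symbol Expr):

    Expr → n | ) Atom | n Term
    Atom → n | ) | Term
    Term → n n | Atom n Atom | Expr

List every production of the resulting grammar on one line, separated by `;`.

Expr → n | ) Atom | n Term; Atom → n n | Atom n Atom | n | ) | ) Atom | n Term; Term → n n | Atom n Atom | n | ) Atom | n Term

Unit pairs: Atom ⇒* {Expr, Term}; Term ⇒* {Expr}.
For every A with A ⇒* B via unit rules, add B's non-unit alternatives to A; then delete every rule of the form X → Y.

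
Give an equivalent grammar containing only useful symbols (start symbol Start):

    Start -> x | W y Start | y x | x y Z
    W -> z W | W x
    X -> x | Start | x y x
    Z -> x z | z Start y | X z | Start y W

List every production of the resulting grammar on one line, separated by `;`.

Start -> x | y x | x y Z; X -> x | Start | x y x; Z -> x z | z Start y | X z

Generating nonterminals: {Start, X, Z}.
Reachable from Start after that: {Start, X, Z}.
Removed useless symbols: {W} and every production mentioning them.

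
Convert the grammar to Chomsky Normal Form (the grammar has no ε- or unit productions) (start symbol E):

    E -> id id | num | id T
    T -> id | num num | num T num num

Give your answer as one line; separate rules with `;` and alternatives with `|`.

Introduce a nonterminal for each terminal appearing in a rule of length ≥ 2: X1 → id, X2 → num.
Binarize each right-hand side of length ≥ 3 by chaining fresh nonterminals (Y1, Y2, …): affected rules were T → X2 T X2 X2.

E -> X1 X1 | num | X1 T; T -> id | X2 X2 | X2 Y1; X1 -> id; X2 -> num; Y1 -> T Y2; Y2 -> X2 X2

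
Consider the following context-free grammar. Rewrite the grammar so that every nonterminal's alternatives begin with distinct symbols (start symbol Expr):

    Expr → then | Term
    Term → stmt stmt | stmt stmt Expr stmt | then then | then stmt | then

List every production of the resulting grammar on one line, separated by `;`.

Term has alternatives sharing prefix 'then': factor to Term → then Term1 with Term1 → then | stmt | ε.
Term has alternatives sharing prefix 'stmt stmt': factor to Term → stmt stmt Term2 with Term2 → ε | Expr stmt.

Expr → then | Term; Term → then Term1 | stmt stmt Term2; Term1 → then | stmt | eps; Term2 → eps | Expr stmt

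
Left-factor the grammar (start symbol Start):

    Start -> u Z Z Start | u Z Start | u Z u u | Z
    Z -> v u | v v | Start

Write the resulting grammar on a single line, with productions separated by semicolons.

Start has alternatives sharing prefix 'u Z': factor to Start → u Z Start1 with Start1 → Z Start | Start | u u.
Z has alternatives sharing prefix 'v': factor to Z → v Z1 with Z1 → u | v.

Start -> Z | u Z Start1; Z -> Start | v Z1; Start1 -> Z Start | Start | u u; Z1 -> u | v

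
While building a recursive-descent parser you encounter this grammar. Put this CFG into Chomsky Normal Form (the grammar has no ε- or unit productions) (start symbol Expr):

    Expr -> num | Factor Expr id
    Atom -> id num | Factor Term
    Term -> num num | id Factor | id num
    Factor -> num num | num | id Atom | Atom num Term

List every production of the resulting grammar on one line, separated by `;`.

Expr -> num | Factor Y1; Atom -> X1 X2 | Factor Term; Term -> X2 X2 | X1 Factor | X1 X2; Factor -> X2 X2 | num | X1 Atom | Atom Y2; X1 -> id; X2 -> num; Y1 -> Expr X1; Y2 -> X2 Term

Introduce a nonterminal for each terminal appearing in a rule of length ≥ 2: X1 → id, X2 → num.
Binarize each right-hand side of length ≥ 3 by chaining fresh nonterminals (Y1, Y2, …): affected rules were Expr → Factor Expr X1; Factor → Atom X2 Term.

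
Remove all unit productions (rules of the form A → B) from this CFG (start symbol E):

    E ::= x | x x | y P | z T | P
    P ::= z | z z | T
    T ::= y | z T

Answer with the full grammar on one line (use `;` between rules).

Unit pairs: E ⇒* {P, T}; P ⇒* {T}.
For each unit pair (A, B), copy every non-unit production of B to A, then drop all unit productions.

E ::= x | x x | y P | z T | z | z z | y; P ::= z | z z | y | z T; T ::= y | z T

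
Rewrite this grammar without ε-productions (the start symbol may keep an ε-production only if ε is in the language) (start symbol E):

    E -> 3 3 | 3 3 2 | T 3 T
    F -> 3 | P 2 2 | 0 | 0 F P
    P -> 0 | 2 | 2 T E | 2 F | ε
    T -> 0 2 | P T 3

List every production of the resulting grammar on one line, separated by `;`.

E -> 3 3 | 3 3 2 | T 3 T; F -> 3 | P 2 2 | 2 2 | 0 | 0 F P | 0 F; P -> 0 | 2 | 2 T E | 2 F; T -> 0 2 | P T 3 | T 3

The nullable symbols are {P}.
ε ∉ L(G), so no ε-production is kept.
For each production, add variants omitting each subset of nullable occurrences: F → P 2 2 gives P 2 2 | 2 2. F → 0 F P gives 0 F P | 0 F. T → P T 3 gives P T 3 | T 3.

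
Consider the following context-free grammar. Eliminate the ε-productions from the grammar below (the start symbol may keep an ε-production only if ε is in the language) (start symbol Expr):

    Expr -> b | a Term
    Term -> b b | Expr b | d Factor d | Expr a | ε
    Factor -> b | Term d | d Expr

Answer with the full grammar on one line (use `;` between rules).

Expr -> b | a Term | a; Term -> b b | Expr b | d Factor d | Expr a; Factor -> b | Term d | d | d Expr

Nullable nonterminals: {Term}.
ε ∉ L(G), so no ε-production is kept.
For each production, add variants omitting each subset of nullable occurrences: Expr → a Term gives a Term | a. Factor → Term d gives Term d | d.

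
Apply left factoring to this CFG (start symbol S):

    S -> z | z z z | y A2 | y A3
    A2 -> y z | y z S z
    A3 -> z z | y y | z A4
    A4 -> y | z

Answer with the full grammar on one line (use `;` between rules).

S has alternatives sharing prefix 'z': factor to S → z S' with S' → ε | z z.
S has alternatives sharing prefix 'y': factor to S → y S'' with S'' → A2 | A3.
A2 has alternatives sharing prefix 'y z': factor to A2 → y z A2' with A2' → ε | S z.
A3 has alternatives sharing prefix 'z': factor to A3 → z A3' with A3' → z | A4.

S -> z S' | y S''; A2 -> y z A2'; A3 -> y y | z A3'; A4 -> y | z; S' -> epsilon | z z; S'' -> A2 | A3; A2' -> epsilon | S z; A3' -> z | A4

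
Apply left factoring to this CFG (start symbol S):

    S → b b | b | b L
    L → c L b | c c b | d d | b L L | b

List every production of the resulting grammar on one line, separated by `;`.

S → b S'; L → d d | c L' | b L''; S' → b | ε | L; L' → L b | c b; L'' → L L | ε

S has alternatives sharing prefix 'b': factor to S → b S' with S' → b | ε | L.
L has alternatives sharing prefix 'c': factor to L → c L' with L' → L b | c b.
L has alternatives sharing prefix 'b': factor to L → b L'' with L'' → L L | ε.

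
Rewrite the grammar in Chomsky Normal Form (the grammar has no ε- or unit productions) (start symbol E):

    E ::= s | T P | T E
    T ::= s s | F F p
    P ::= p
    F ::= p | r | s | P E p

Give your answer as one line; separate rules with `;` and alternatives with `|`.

E ::= s | T P | T E; T ::= X1 X1 | F Y1; P ::= p; F ::= p | r | s | P Y2; X1 ::= s; X2 ::= p; Y1 ::= F X2; Y2 ::= E X2

Introduce a nonterminal for each terminal appearing in a rule of length ≥ 2: X1 → s, X2 → p.
Binarize each right-hand side of length ≥ 3 by chaining fresh nonterminals (Y1, Y2, …): affected rules were T → F F X2; F → P E X2.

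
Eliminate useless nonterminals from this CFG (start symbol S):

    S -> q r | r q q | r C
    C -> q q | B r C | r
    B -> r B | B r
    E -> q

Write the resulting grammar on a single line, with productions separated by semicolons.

Generating nonterminals: {C, E, S}.
Reachable from S after that: {C, S}.
Removed useless symbols: {B, E} and every production mentioning them.

S -> q r | r q q | r C; C -> q q | r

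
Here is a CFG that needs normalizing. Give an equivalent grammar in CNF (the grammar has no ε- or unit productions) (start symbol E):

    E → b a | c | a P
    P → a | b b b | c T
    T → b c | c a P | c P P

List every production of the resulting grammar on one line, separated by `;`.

Introduce a nonterminal for each terminal appearing in a rule of length ≥ 2: X1 → b, X2 → a, X3 → c.
Binarize each right-hand side of length ≥ 3 by chaining fresh nonterminals (Y1, Y2, …): affected rules were P → X1 X1 X1; T → X3 X2 P; T → X3 P P.

E → X1 X2 | c | X2 P; P → a | X1 Y1 | X3 T; T → X1 X3 | X3 Y2 | X3 Y3; X1 → b; X2 → a; X3 → c; Y1 → X1 X1; Y2 → X2 P; Y3 → P P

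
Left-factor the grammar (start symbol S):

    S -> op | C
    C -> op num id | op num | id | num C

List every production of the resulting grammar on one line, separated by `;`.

S -> op | C; C -> id | num C | op num C'; C' -> id | ε

C has alternatives sharing prefix 'op num': factor to C → op num C' with C' → id | ε.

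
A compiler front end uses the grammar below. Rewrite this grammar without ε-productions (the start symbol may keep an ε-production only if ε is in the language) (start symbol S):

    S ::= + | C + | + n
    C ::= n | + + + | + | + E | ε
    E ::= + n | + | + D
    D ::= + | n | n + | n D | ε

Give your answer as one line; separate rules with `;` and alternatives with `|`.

The nullable symbols are {C, D}.
ε ∉ L(G), so no ε-production is kept.

S ::= + | C + | + n; C ::= n | + + + | + | + E; E ::= + n | + | + D; D ::= + | n | n + | n D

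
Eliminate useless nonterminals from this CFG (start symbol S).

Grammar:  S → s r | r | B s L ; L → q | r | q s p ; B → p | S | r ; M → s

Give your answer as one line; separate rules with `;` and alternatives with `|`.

S → s r | r | B s L; L → q | r | q s p; B → p | S | r

Generating nonterminals: {B, L, M, S}.
Reachable from S after that: {B, L, S}.
Removed useless symbols: {M} and every production mentioning them.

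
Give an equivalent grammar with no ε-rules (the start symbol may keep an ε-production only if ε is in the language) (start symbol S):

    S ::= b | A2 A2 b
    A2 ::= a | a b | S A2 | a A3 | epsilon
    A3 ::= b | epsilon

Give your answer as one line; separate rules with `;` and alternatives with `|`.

S ::= b | A2 A2 b | A2 b; A2 ::= a | a b | S A2 | S | a A3; A3 ::= b

The nullable symbols are {A2, A3}.
ε ∉ L(G), so no ε-production is kept.
For each production, add variants omitting each subset of nullable occurrences: S → A2 A2 b gives A2 A2 b | A2 b. A2 → S A2 gives S A2 | S.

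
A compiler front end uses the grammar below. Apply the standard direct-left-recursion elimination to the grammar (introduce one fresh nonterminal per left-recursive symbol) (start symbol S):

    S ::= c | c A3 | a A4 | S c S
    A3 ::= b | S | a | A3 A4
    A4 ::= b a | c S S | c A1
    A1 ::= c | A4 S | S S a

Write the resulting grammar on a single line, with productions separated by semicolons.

Directly left-recursive nonterminals: S, A3.
For S: α = {c S}, β = {c, c A3, a A4}. Rewrite as S → β S' and S' → α S' | ε.
For A3: α = {A4}, β = {b, S, a}. Rewrite as A3 → β A3' and A3' → α A3' | ε.

S ::= c S' | c A3 S' | a A4 S'; A3 ::= b A3' | S A3' | a A3'; A4 ::= b a | c S S | c A1; A1 ::= c | A4 S | S S a; S' ::= c S S' | ε; A3' ::= A4 A3' | ε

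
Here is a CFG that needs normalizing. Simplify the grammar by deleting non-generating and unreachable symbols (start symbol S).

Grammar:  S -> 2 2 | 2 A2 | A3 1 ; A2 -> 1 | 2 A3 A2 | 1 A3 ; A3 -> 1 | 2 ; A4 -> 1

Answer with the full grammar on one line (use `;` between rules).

Generating nonterminals: {A2, A3, A4, S}.
Reachable from S after that: {A2, A3, S}.
Removed useless symbols: {A4} and every production mentioning them.

S -> 2 2 | 2 A2 | A3 1; A2 -> 1 | 2 A3 A2 | 1 A3; A3 -> 1 | 2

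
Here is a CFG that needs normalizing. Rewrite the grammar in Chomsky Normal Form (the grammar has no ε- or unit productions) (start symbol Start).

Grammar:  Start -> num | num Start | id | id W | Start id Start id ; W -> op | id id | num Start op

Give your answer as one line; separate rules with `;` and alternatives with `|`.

Start -> num | X1 Start | id | X2 W | Start Y1; W -> op | X2 X2 | X1 Y3; X1 -> num; X2 -> id; X3 -> op; Y1 -> X2 Y2; Y2 -> Start X2; Y3 -> Start X3

Introduce a nonterminal for each terminal appearing in a rule of length ≥ 2: X1 → num, X2 → id, X3 → op.
Binarize each right-hand side of length ≥ 3 by chaining fresh nonterminals (Y1, Y2, …): affected rules were Start → Start X2 Start X2; W → X1 Start X3.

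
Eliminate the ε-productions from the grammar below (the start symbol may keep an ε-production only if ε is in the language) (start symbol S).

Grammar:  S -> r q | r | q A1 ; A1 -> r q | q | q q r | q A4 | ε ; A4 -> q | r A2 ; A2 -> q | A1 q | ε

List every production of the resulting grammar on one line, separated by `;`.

S -> r q | r | q A1 | q; A1 -> r q | q | q q r | q A4; A4 -> q | r A2 | r; A2 -> q | A1 q

Nullable nonterminals: {A1, A2}.
ε ∉ L(G), so no ε-production is kept.
Add the nullable-subset variants: S → q A1 gives q A1 | q. A4 → r A2 gives r A2 | r.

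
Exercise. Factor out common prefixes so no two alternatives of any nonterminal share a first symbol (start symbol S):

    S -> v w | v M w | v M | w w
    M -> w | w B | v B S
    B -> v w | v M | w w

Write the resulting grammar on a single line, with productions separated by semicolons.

S -> w w | v S'; M -> v B S | w M'; B -> w w | v B'; S' -> w | M S''; M' -> ε | B; B' -> w | M; S'' -> w | ε

S has alternatives sharing prefix 'v': factor to S → v S' with S' → w | M w | M.
M has alternatives sharing prefix 'w': factor to M → w M' with M' → ε | B.
B has alternatives sharing prefix 'v': factor to B → v B' with B' → w | M.
S' has alternatives sharing prefix 'M': factor to S' → M S'' with S'' → w | ε.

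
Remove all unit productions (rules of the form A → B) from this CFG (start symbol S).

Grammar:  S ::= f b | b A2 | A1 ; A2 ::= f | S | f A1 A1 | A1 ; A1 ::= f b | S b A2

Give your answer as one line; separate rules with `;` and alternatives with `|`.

Unit pairs: A2 ⇒* {A1, S}; S ⇒* {A1}.
For every A with A ⇒* B via unit rules, add B's non-unit alternatives to A; then delete every rule of the form X → Y.

S ::= f b | S b A2 | b A2; A2 ::= f | f A1 A1 | f b | S b A2 | b A2; A1 ::= f b | S b A2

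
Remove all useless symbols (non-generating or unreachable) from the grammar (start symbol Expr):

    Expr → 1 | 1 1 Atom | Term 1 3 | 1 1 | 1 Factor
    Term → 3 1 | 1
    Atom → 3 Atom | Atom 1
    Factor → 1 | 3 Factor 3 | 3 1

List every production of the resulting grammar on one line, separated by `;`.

Generating nonterminals: {Expr, Factor, Term}.
Reachable from Expr after that: {Expr, Factor, Term}.
Removed useless symbols: {Atom} and every production mentioning them.

Expr → 1 | Term 1 3 | 1 1 | 1 Factor; Term → 3 1 | 1; Factor → 1 | 3 Factor 3 | 3 1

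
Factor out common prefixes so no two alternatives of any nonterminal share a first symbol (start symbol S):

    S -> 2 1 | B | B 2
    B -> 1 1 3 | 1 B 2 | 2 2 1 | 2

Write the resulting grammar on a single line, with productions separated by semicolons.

S -> 2 1 | B S'; B -> 1 B' | 2 B''; S' -> ε | 2; B' -> 1 3 | B 2; B'' -> 2 1 | ε

S has alternatives sharing prefix 'B': factor to S → B S' with S' → ε | 2.
B has alternatives sharing prefix '1': factor to B → 1 B' with B' → 1 3 | B 2.
B has alternatives sharing prefix '2': factor to B → 2 B'' with B'' → 2 1 | ε.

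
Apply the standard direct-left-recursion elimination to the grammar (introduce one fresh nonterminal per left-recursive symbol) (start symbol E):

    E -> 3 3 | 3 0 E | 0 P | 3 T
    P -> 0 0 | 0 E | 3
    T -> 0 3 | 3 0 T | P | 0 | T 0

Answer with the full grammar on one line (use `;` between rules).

E -> 3 3 | 3 0 E | 0 P | 3 T; P -> 0 0 | 0 E | 3; T -> 0 3 T' | 3 0 T T' | P T' | 0 T'; T' -> 0 T' | ε

Left recursion appears on T.
For T: α = {0}, β = {0 3, 3 0 T, P, 0}. Rewrite as T → β T' and T' → α T' | ε.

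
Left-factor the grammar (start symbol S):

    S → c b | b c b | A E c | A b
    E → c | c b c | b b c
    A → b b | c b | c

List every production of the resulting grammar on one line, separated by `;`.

S → c b | b c b | A S'; E → b b c | c E'; A → b b | c A'; S' → E c | b; E' → ε | b c; A' → b | ε

S has alternatives sharing prefix 'A': factor to S → A S' with S' → E c | b.
E has alternatives sharing prefix 'c': factor to E → c E' with E' → ε | b c.
A has alternatives sharing prefix 'c': factor to A → c A' with A' → b | ε.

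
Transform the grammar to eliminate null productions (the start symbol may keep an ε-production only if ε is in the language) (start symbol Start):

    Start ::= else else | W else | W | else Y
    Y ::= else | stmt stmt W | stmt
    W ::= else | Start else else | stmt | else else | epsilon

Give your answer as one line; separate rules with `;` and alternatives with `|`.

Start ::= else else | W else | else | W | else Y | ε; Y ::= else | stmt stmt W | stmt stmt | stmt; W ::= else | Start else else | else else | stmt

Nullable set = {Start, W}.
ε ∈ L(G) since Start is nullable, so keep Start → ε.
Expand every rule over subsets of its nullable positions: Start → W else gives W else | else. Y → stmt stmt W gives stmt stmt W | stmt stmt. W → Start else else gives Start else else | else else.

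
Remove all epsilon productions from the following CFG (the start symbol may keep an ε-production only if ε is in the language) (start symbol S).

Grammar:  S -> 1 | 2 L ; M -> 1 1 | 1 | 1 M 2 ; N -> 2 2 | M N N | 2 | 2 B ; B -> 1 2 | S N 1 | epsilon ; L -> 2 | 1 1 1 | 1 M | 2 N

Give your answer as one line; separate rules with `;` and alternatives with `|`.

S -> 1 | 2 L; M -> 1 1 | 1 | 1 M 2; N -> 2 2 | M N N | 2 | 2 B; B -> 1 2 | S N 1; L -> 2 | 1 1 1 | 1 M | 2 N

Nullable set = {B}.
ε ∉ L(G), so no ε-production is kept.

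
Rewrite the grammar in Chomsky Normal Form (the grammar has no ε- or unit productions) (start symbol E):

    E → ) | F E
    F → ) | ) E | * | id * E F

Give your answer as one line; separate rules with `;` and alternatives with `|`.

Introduce a nonterminal for each terminal appearing in a rule of length ≥ 2: X1 → ), X2 → id, X3 → *.
Binarize each right-hand side of length ≥ 3 by chaining fresh nonterminals (Y1, Y2, …): affected rules were F → X2 X3 E F.

E → ) | F E; F → ) | X1 E | * | X2 Y1; X1 → ); X2 → id; X3 → *; Y1 → X3 Y2; Y2 → E F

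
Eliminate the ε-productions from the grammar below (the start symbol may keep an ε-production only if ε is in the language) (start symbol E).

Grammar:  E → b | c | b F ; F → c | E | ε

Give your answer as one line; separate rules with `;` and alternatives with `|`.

E → b | c | b F; F → c | E

Nullable nonterminals: {F}.
ε ∉ L(G), so no ε-production is kept.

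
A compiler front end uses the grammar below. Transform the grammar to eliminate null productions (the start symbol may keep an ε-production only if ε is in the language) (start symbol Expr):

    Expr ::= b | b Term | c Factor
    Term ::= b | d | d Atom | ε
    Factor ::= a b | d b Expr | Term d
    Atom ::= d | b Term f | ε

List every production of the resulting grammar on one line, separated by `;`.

Expr ::= b | b Term | c Factor; Term ::= b | d | d Atom; Factor ::= a b | d b Expr | Term d | d; Atom ::= d | b Term f | b f

The nullable symbols are {Atom, Term}.
ε ∉ L(G), so no ε-production is kept.
Expand every rule over subsets of its nullable positions: Factor → Term d gives Term d | d. Atom → b Term f gives b Term f | b f.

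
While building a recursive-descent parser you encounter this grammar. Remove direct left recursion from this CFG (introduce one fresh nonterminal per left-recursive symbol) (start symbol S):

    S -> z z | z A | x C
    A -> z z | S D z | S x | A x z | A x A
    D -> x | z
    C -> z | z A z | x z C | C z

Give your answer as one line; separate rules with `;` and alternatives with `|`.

S -> z z | z A | x C; A -> z z A' | S D z A' | S x A'; D -> x | z; C -> z C' | z A z C' | x z C C'; A' -> x z A' | x A A' | ε; C' -> z C' | ε

Left recursion appears on A, C.
For A: α = {x z, x A}, β = {z z, S D z, S x}. Rewrite as A → β A' and A' → α A' | ε.
For C: α = {z}, β = {z, z A z, x z C}. Rewrite as C → β C' and C' → α C' | ε.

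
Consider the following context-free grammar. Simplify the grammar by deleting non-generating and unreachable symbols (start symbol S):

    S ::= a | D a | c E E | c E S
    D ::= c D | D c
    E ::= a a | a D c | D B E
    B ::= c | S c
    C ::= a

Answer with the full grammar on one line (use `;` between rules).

S ::= a | c E E | c E S; E ::= a a

Generating nonterminals: {B, C, E, S}.
Reachable from S after that: {E, S}.
Removed useless symbols: {B, C, D} and every production mentioning them.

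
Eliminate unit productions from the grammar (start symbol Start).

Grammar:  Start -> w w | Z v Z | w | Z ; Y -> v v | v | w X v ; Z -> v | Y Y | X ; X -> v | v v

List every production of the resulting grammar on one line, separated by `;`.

Start -> v | Y Y | w w | Z v Z | w | v v; Y -> v v | v | w X v; Z -> v | Y Y | v v; X -> v | v v

Unit pairs: Start ⇒* {X, Z}; Z ⇒* {X}.
For every A with A ⇒* B via unit rules, add B's non-unit alternatives to A; then delete every rule of the form X → Y.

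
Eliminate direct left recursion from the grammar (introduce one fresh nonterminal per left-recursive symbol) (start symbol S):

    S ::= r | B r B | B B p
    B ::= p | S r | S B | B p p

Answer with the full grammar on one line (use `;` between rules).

S ::= r | B r B | B B p; B ::= p B' | S r B' | S B B'; B' ::= p p B' | ε

Left recursion appears on B.
For B: α = {p p}, β = {p, S r, S B}. Rewrite as B → β B' and B' → α B' | ε.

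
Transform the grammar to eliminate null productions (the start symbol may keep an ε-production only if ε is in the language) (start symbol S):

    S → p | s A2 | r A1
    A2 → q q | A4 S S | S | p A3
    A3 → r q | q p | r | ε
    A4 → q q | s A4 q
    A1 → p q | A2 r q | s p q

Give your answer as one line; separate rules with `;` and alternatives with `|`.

S → p | s A2 | r A1; A2 → q q | A4 S S | S | p A3 | p; A3 → r q | q p | r; A4 → q q | s A4 q; A1 → p q | A2 r q | s p q

Nullable set = {A3}.
ε ∉ L(G), so no ε-production is kept.
For each production, add variants omitting each subset of nullable occurrences: A2 → p A3 gives p A3 | p.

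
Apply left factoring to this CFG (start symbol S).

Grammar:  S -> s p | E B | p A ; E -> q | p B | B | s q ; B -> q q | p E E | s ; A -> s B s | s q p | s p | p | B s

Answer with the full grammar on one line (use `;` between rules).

A has alternatives sharing prefix 's': factor to A → s A' with A' → B s | q p | p.

S -> s p | E B | p A; E -> q | p B | B | s q; B -> q q | p E E | s; A -> p | B s | s A'; A' -> B s | q p | p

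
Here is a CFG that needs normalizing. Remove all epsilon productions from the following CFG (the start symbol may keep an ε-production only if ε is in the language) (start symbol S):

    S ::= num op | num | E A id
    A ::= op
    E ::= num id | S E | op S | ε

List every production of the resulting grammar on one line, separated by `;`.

S ::= num op | num | E A id | A id; A ::= op; E ::= num id | S E | S | op S

Nullable nonterminals: {E}.
ε ∉ L(G), so no ε-production is kept.
Expand every rule over subsets of its nullable positions: S → E A id gives E A id | A id. E → S E gives S E | S.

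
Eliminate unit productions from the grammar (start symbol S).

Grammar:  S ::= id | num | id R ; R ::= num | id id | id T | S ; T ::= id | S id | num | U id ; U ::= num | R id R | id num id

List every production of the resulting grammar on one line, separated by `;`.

Unit pairs: R ⇒* {S}.
Replace each nonterminal's rules with the union of the non-unit rules of every nonterminal it unit-derives.

S ::= id | num | id R; R ::= id | num | id R | id id | id T; T ::= id | S id | num | U id; U ::= num | R id R | id num id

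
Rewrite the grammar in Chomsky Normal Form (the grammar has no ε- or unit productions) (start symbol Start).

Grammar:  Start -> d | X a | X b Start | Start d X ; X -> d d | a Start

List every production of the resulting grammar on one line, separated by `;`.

Start -> d | X X1 | X Y1 | Start Y2; X -> X3 X3 | X1 Start; X1 -> a; X2 -> b; X3 -> d; Y1 -> X2 Start; Y2 -> X3 X

Introduce a nonterminal for each terminal appearing in a rule of length ≥ 2: X1 → a, X2 → b, X3 → d.
Binarize each right-hand side of length ≥ 3 by chaining fresh nonterminals (Y1, Y2, …): affected rules were Start → X X2 Start; Start → Start X3 X.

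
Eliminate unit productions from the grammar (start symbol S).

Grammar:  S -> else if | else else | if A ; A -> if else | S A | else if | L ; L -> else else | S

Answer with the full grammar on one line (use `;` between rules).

S -> else if | else else | if A; A -> else else | else if | if A | if else | S A; L -> else else | else if | if A

Unit pairs: A ⇒* {L, S}; L ⇒* {S}.
For each unit pair (A, B), copy every non-unit production of B to A, then drop all unit productions.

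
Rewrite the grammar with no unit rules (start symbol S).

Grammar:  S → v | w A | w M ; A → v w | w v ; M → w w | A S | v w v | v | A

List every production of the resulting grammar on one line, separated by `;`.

S → v | w A | w M; A → v w | w v; M → v w | w v | w w | A S | v w v | v

Unit pairs: M ⇒* {A}.
For each unit pair (A, B), copy every non-unit production of B to A, then drop all unit productions.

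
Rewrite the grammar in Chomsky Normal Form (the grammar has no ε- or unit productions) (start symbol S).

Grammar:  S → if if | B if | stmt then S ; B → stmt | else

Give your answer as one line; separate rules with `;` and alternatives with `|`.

Introduce a nonterminal for each terminal appearing in a rule of length ≥ 2: X1 → if, X2 → stmt, X3 → then.
Binarize each right-hand side of length ≥ 3 by chaining fresh nonterminals (Y1, Y2, …): affected rules were S → X2 X3 S.

S → X1 X1 | B X1 | X2 Y1; B → stmt | else; X1 → if; X2 → stmt; X3 → then; Y1 → X3 S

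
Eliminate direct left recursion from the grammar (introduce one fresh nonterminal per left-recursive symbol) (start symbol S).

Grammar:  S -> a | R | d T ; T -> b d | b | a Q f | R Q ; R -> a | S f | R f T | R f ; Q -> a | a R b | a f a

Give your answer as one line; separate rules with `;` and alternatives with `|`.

Left recursion appears on R.
For R: α = {f T, f}, β = {a, S f}. Rewrite as R → β R' and R' → α R' | ε.

S -> a | R | d T; T -> b d | b | a Q f | R Q; R -> a R' | S f R'; Q -> a | a R b | a f a; R' -> f T R' | f R' | eps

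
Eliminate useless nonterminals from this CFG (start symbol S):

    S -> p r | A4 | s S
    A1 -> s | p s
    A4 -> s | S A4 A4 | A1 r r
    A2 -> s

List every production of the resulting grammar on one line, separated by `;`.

S -> p r | A4 | s S; A1 -> s | p s; A4 -> s | S A4 A4 | A1 r r

Generating nonterminals: {A1, A2, A4, S}.
Reachable from S after that: {A1, A4, S}.
Removed useless symbols: {A2} and every production mentioning them.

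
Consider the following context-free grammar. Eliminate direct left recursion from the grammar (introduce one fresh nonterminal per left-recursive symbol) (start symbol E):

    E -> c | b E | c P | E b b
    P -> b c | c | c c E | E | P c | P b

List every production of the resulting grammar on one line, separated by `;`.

Directly left-recursive nonterminals: E, P.
For E: α = {b b}, β = {c, b E, c P}. Rewrite as E → β E' and E' → α E' | ε.
For P: α = {c, b}, β = {b c, c, c c E, E}. Rewrite as P → β P' and P' → α P' | ε.

E -> c E' | b E E' | c P E'; P -> b c P' | c P' | c c E P' | E P'; E' -> b b E' | eps; P' -> c P' | b P' | eps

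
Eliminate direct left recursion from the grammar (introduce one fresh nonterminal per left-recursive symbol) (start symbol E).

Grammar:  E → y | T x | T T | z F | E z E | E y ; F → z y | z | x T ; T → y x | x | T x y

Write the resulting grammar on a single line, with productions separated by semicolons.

E, T are directly left-recursive.
For E: α = {z E, y}, β = {y, T x, T T, z F}. Rewrite as E → β E' and E' → α E' | ε.
For T: α = {x y}, β = {y x, x}. Rewrite as T → β T' and T' → α T' | ε.

E → y E' | T x E' | T T E' | z F E'; F → z y | z | x T; T → y x T' | x T'; E' → z E E' | y E' | ε; T' → x y T' | ε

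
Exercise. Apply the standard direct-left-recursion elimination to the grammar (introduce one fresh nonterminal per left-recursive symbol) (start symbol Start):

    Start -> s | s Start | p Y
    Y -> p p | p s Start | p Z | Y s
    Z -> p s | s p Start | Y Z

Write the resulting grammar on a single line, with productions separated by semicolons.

Start -> s | s Start | p Y; Y -> p p Y1 | p s Start Y1 | p Z Y1; Z -> p s | s p Start | Y Z; Y1 -> s Y1 | ε

Left recursion appears on Y.
For Y: α = {s}, β = {p p, p s Start, p Z}. Rewrite as Y → β Y1 and Y1 → α Y1 | ε.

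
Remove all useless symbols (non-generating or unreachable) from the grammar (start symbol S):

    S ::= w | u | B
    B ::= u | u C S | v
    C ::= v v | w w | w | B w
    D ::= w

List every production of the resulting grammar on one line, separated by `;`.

S ::= w | u | B; B ::= u | u C S | v; C ::= v v | w w | w | B w

Generating nonterminals: {B, C, D, S}.
Reachable from S after that: {B, C, S}.
Removed useless symbols: {D} and every production mentioning them.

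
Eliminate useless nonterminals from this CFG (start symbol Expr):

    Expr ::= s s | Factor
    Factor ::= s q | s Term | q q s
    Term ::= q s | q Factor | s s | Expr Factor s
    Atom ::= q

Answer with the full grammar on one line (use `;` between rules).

Expr ::= s s | Factor; Factor ::= s q | s Term | q q s; Term ::= q s | q Factor | s s | Expr Factor s

Generating nonterminals: {Atom, Expr, Factor, Term}.
Reachable from Expr after that: {Expr, Factor, Term}.
Removed useless symbols: {Atom} and every production mentioning them.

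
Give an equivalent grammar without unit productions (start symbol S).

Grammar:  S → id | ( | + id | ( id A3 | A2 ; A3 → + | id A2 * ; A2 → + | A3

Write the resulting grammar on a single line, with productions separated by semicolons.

Unit pairs: A2 ⇒* {A3}; S ⇒* {A2, A3}.
Replace each nonterminal's rules with the union of the non-unit rules of every nonterminal it unit-derives.

S → + | id | ( | + id | ( id A3 | id A2 *; A3 → + | id A2 *; A2 → + | id A2 *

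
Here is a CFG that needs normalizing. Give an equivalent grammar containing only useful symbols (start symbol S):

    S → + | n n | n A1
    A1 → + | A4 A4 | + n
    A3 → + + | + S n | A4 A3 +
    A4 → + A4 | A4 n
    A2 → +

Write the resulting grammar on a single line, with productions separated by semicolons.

S → + | n n | n A1; A1 → + | + n

Generating nonterminals: {A1, A2, A3, S}.
Reachable from S after that: {A1, S}.
Removed useless symbols: {A2, A3, A4} and every production mentioning them.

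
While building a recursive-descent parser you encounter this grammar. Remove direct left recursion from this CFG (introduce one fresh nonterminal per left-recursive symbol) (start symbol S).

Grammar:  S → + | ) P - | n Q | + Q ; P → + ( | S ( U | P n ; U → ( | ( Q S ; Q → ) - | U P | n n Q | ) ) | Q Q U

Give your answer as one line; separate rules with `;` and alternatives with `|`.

Left recursion appears on P, Q.
For P: α = {n}, β = {+ (, S ( U}. Rewrite as P → β P' and P' → α P' | ε.
For Q: α = {Q U}, β = {) -, U P, n n Q, ) )}. Rewrite as Q → β Q' and Q' → α Q' | ε.

S → + | ) P - | n Q | + Q; P → + ( P' | S ( U P'; U → ( | ( Q S; Q → ) - Q' | U P Q' | n n Q Q' | ) ) Q'; P' → n P' | ε; Q' → Q U Q' | ε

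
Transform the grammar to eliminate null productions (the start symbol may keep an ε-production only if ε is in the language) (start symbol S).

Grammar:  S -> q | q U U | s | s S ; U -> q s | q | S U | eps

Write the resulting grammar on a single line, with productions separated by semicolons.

The nullable symbols are {U}.
ε ∉ L(G), so no ε-production is kept.
For each production, add variants omitting each subset of nullable occurrences: S → q U U gives q U U | q U. U → S U gives S U | S.

S -> q | q U U | q U | s | s S; U -> q s | q | S U | S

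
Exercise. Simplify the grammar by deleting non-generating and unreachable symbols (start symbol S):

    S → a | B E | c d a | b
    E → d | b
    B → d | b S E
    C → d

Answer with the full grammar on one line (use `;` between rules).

S → a | B E | c d a | b; E → d | b; B → d | b S E

Generating nonterminals: {B, C, E, S}.
Reachable from S after that: {B, E, S}.
Removed useless symbols: {C} and every production mentioning them.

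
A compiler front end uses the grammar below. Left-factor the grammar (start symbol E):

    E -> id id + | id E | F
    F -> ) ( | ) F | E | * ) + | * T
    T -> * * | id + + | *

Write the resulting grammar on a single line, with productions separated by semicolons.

E has alternatives sharing prefix 'id': factor to E → id E' with E' → id + | E.
F has alternatives sharing prefix ')': factor to F → ) F' with F' → ( | F.
F has alternatives sharing prefix '*': factor to F → * F'' with F'' → ) + | T.
T has alternatives sharing prefix '*': factor to T → * T' with T' → * | ε.

E -> F | id E'; F -> E | ) F' | * F''; T -> id + + | * T'; E' -> id + | E; F' -> ( | F; F'' -> ) + | T; T' -> * | ε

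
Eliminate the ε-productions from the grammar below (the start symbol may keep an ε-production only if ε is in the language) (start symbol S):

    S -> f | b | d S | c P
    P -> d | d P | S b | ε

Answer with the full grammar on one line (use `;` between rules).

S -> f | b | d S | c P | c; P -> d | d P | S b

The nullable symbols are {P}.
ε ∉ L(G), so no ε-production is kept.
For each production, add variants omitting each subset of nullable occurrences: S → c P gives c P | c.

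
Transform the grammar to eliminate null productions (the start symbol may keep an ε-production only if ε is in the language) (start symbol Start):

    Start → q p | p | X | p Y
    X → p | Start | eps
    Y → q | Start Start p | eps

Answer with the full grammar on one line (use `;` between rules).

Start → q p | p | X | p Y | eps; X → p | Start; Y → q | Start Start p | Start p | p

Nullable nonterminals: {Start, X, Y}.
ε ∈ L(G) since Start is nullable, so keep Start → ε.
For each production, add variants omitting each subset of nullable occurrences: Y → Start Start p gives Start Start p | Start p | p.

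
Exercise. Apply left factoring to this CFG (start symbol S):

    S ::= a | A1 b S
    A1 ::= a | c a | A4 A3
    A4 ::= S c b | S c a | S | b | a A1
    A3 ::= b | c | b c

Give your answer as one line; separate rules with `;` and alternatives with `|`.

S ::= a | A1 b S; A1 ::= a | c a | A4 A3; A4 ::= b | a A1 | S A4'; A3 ::= c | b A3'; A4' ::= ε | c A4''; A3' ::= ε | c; A4'' ::= b | a

A4 has alternatives sharing prefix 'S': factor to A4 → S A4' with A4' → c b | c a | ε.
A3 has alternatives sharing prefix 'b': factor to A3 → b A3' with A3' → ε | c.
A4' has alternatives sharing prefix 'c': factor to A4' → c A4'' with A4'' → b | a.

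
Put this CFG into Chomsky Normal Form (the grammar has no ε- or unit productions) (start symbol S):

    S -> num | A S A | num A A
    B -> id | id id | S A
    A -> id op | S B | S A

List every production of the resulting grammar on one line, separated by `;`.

Introduce a nonterminal for each terminal appearing in a rule of length ≥ 2: X1 → num, X2 → id, X3 → op.
Binarize each right-hand side of length ≥ 3 by chaining fresh nonterminals (Y1, Y2, …): affected rules were S → A S A; S → X1 A A.

S -> num | A Y1 | X1 Y2; B -> id | X2 X2 | S A; A -> X2 X3 | S B | S A; X1 -> num; X2 -> id; X3 -> op; Y1 -> S A; Y2 -> A A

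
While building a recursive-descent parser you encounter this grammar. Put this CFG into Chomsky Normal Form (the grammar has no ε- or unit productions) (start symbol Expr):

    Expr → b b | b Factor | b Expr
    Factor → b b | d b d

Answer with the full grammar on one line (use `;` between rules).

Expr → X1 X1 | X1 Factor | X1 Expr; Factor → X1 X1 | X2 Y1; X1 → b; X2 → d; Y1 → X1 X2

Introduce a nonterminal for each terminal appearing in a rule of length ≥ 2: X1 → b, X2 → d.
Binarize each right-hand side of length ≥ 3 by chaining fresh nonterminals (Y1, Y2, …): affected rules were Factor → X2 X1 X2.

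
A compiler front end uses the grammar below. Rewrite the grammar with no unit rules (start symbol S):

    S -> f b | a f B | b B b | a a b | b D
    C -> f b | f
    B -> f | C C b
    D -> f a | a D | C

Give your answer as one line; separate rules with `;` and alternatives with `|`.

S -> f b | a f B | b B b | a a b | b D; C -> f b | f; B -> f | C C b; D -> f b | f | f a | a D

Unit pairs: D ⇒* {C}.
Replace each nonterminal's rules with the union of the non-unit rules of every nonterminal it unit-derives.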